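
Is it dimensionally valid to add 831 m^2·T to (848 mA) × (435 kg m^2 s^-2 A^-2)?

Yes

Expand each in SI base units:
  831 m^2·T:  T·m² = Wb·m⁻²·m² = kg·m²·s⁻²·A⁻¹
  (848 mA) × (435 kg m^2 s^-2 A^-2):  [A] · [kg·m²·s⁻²·A⁻²] = kg·m²·s⁻²·A⁻¹
Both are kg·m²·s⁻²·A⁻¹, so they have the same dimensions and can be added.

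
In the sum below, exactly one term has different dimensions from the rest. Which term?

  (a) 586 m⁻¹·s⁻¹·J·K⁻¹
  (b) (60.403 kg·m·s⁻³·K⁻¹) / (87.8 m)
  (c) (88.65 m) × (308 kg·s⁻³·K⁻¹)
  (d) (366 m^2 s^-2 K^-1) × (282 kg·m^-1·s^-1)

(b)

Expand each in SI base units:
  (a) J·s⁻¹·m⁻¹·K⁻¹ = N·m·s⁻¹·m⁻¹·K⁻¹ = kg·m·s⁻³·K⁻¹
  (b) [kg·m·s⁻³·K⁻¹] / [m] = kg·s⁻³·K⁻¹
  (c) [m] · [kg·s⁻³·K⁻¹] = kg·m·s⁻³·K⁻¹
  (d) [m²·s⁻²·K⁻¹] · [kg·m⁻¹·s⁻¹] = kg·m·s⁻³·K⁻¹
All reduce to kg·m·s⁻³·K⁻¹ except (b), which is kg·s⁻³·K⁻¹.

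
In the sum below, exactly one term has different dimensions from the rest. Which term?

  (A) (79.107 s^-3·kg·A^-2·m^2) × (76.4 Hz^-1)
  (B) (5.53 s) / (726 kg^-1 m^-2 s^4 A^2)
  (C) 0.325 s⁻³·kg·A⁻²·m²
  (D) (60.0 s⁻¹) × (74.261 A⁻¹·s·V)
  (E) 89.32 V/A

(A)

Dimensions:
  (A) [kg·m²·s⁻³·A⁻²] · [s] = kg·m²·s⁻²·A⁻²
  (B) [s] / [kg⁻¹·m⁻²·s⁴·A²] = kg·m²·s⁻³·A⁻²
  (C) kg·m²·s⁻³·A⁻²
  (D) [s⁻¹] · [kg·m²·s⁻²·A⁻²] = kg·m²·s⁻³·A⁻²
  (E) V·A⁻¹ = J·C⁻¹·A⁻¹ = kg·m²·s⁻³·A⁻²
All reduce to kg·m²·s⁻³·A⁻² except (A), which is kg·m²·s⁻²·A⁻².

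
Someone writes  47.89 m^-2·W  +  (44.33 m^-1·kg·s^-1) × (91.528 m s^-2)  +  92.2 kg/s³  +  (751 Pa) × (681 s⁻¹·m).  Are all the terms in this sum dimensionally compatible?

Dimensions:
  47.89 m^-2·W:  W·m⁻² = J·s⁻¹·m⁻² = kg·s⁻³
  (44.33 m^-1·kg·s^-1) × (91.528 m s^-2):  [kg·m⁻¹·s⁻¹] · [m·s⁻²] = kg·s⁻³
  92.2 kg/s³:  kg·s⁻³
  (751 Pa) × (681 s⁻¹·m):  [kg·m⁻¹·s⁻²] · [m·s⁻¹] = kg·s⁻³
Every term reduces to kg·s⁻³.

Yes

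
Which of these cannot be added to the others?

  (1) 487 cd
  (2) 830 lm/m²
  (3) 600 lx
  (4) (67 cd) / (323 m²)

Expand each in SI base units:
  (1) cd
  (2) lm·m⁻² = cd·m⁻² = m⁻²·cd
  (3) lx = lm·m⁻² = m⁻²·cd
  (4) [cd] / [m²] = m⁻²·cd
All reduce to m⁻²·cd except (1), which is cd.

(1)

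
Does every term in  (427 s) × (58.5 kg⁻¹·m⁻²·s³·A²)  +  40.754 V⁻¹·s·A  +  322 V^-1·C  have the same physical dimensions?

Reduce each to base SI dimensions:
  (427 s) × (58.5 kg⁻¹·m⁻²·s³·A²):  [s] · [kg⁻¹·m⁻²·s³·A²] = kg⁻¹·m⁻²·s⁴·A²
  40.754 V⁻¹·s·A:  A·s·V⁻¹ = A·s·(J·C⁻¹)⁻¹ = kg⁻¹·m⁻²·s⁴·A²
  322 V^-1·C:  C·V⁻¹ = s·A·(J·C⁻¹)⁻¹ = kg⁻¹·m⁻²·s⁴·A²
Every term reduces to kg⁻¹·m⁻²·s⁴·A².

Yes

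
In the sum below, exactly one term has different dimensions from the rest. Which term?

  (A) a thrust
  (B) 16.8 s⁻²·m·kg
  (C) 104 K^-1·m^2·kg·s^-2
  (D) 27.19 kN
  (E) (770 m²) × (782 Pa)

Dimensions:
  (A) [thrust] = kg·m·s⁻²
  (B) kg·m·s⁻²
  (C) kg·m²·s⁻²·K⁻¹
  (D) N = kg·m·s⁻²
  (E) [m²] · [kg·m⁻¹·s⁻²] = kg·m·s⁻²
All reduce to kg·m·s⁻² except (C), which is kg·m²·s⁻²·K⁻¹.

(C)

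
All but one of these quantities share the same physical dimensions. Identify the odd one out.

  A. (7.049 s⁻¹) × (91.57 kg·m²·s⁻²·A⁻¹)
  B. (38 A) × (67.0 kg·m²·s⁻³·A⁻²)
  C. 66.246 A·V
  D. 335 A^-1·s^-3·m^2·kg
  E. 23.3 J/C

C.

Reduce each to base SI dimensions:
  A. [s⁻¹] · [kg·m²·s⁻²·A⁻¹] = kg·m²·s⁻³·A⁻¹
  B. [A] · [kg·m²·s⁻³·A⁻²] = kg·m²·s⁻³·A⁻¹
  C. V·A = J·C⁻¹·A = kg·m²·s⁻³
  D. kg·m²·s⁻³·A⁻¹
  E. J·C⁻¹ = N·m·(s·A)⁻¹ = kg·m²·s⁻³·A⁻¹
All reduce to kg·m²·s⁻³·A⁻¹ except C., which is kg·m²·s⁻³.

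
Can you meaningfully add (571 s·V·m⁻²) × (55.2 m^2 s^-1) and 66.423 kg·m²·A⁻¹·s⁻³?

Work out the base dimensions of each:
  (571 s·V·m⁻²) × (55.2 m^2 s^-1):  [kg·s⁻²·A⁻¹] · [m²·s⁻¹] = kg·m²·s⁻³·A⁻¹
  66.423 kg·m²·A⁻¹·s⁻³:  kg·m²·s⁻³·A⁻¹
Both are kg·m²·s⁻³·A⁻¹, so they have the same dimensions and can be added.

Yes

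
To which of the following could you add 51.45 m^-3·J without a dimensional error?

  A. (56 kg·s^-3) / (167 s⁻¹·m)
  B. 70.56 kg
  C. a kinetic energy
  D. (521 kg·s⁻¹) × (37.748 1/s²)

Reference: J·m⁻³ = N·m·m⁻³ = kg·m⁻¹·s⁻².
Each option:
  A. [kg·s⁻³] / [m·s⁻¹] = kg·m⁻¹·s⁻²  ← same
  B. kg
  C. [kinetic energy] = kg·m²·s⁻²
  D. [kg·s⁻¹] · [s⁻²] = kg·s⁻³
Only A. matches kg·m⁻¹·s⁻².

A.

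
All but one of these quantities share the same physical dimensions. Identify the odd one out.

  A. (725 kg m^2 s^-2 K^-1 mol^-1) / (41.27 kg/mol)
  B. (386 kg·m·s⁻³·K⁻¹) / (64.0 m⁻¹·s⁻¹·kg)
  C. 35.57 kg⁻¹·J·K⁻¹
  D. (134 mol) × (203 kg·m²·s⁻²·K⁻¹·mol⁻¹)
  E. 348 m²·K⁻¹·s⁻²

D.

Expand each in SI base units:
  A. [kg·m²·s⁻²·K⁻¹·mol⁻¹] / [kg·mol⁻¹] = m²·s⁻²·K⁻¹
  B. [kg·m·s⁻³·K⁻¹] / [kg·m⁻¹·s⁻¹] = m²·s⁻²·K⁻¹
  C. J·kg⁻¹·K⁻¹ = N·m·kg⁻¹·K⁻¹ = m²·s⁻²·K⁻¹
  D. [mol] · [kg·m²·s⁻²·K⁻¹·mol⁻¹] = kg·m²·s⁻²·K⁻¹
  E. m²·s⁻²·K⁻¹
All reduce to m²·s⁻²·K⁻¹ except D., which is kg·m²·s⁻²·K⁻¹.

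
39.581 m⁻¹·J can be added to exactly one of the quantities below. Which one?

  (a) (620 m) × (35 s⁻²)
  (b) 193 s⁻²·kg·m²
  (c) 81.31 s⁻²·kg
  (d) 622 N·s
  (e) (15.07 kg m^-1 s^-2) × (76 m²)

(e)

Reference: J·m⁻¹ = N·m·m⁻¹ = kg·m·s⁻².
Each option:
  (a) [m] · [s⁻²] = m·s⁻²
  (b) kg·m²·s⁻²
  (c) kg·s⁻²
  (d) N·s = kg·m·s⁻²·s = kg·m·s⁻¹
  (e) [kg·m⁻¹·s⁻²] · [m²] = kg·m·s⁻²  ← same
Only (e) matches kg·m·s⁻².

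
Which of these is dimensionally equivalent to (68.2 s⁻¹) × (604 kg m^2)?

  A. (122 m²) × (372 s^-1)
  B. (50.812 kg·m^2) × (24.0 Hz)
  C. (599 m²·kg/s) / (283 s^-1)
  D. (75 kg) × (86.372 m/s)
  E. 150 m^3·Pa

Reference: [s⁻¹] · [kg·m²] = kg·m²·s⁻¹.
Each option:
  A. [m²] · [s⁻¹] = m²·s⁻¹
  B. [kg·m²] · [s⁻¹] = kg·m²·s⁻¹  ← same
  C. [kg·m²·s⁻¹] / [s⁻¹] = kg·m²
  D. [kg] · [m·s⁻¹] = kg·m·s⁻¹
  E. Pa·m³ = N·m⁻²·m³ = kg·m²·s⁻²
Only B. matches kg·m²·s⁻¹.

B.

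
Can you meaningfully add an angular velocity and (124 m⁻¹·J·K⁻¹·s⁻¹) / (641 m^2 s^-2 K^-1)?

Dimensions:
  an angular velocity:  [angular velocity] = s⁻¹
  (124 m⁻¹·J·K⁻¹·s⁻¹) / (641 m^2 s^-2 K^-1):  [kg·m·s⁻³·K⁻¹] / [m²·s⁻²·K⁻¹] = kg·m⁻¹·s⁻¹
s⁻¹ ≠ kg·m⁻¹·s⁻¹, so they cannot be added.

No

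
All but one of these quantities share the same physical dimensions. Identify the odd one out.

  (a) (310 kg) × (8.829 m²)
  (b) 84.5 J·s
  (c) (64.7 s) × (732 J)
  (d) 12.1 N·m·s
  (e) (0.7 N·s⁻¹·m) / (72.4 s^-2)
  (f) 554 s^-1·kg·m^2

(a)

Work out the base dimensions of each:
  (a) [kg] · [m²] = kg·m²
  (b) J·s = N·m·s = kg·m²·s⁻¹
  (c) [s] · [kg·m²·s⁻²] = kg·m²·s⁻¹
  (d) N·m·s = kg·m·s⁻²·m·s = kg·m²·s⁻¹
  (e) [kg·m²·s⁻³] / [s⁻²] = kg·m²·s⁻¹
  (f) kg·m²·s⁻¹
All reduce to kg·m²·s⁻¹ except (a), which is kg·m².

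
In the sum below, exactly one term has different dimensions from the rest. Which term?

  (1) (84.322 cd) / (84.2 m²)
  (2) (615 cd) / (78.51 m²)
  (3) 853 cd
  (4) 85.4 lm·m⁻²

(3)

Reduce each to base SI dimensions:
  (1) [cd] / [m²] = m⁻²·cd
  (2) [cd] / [m²] = m⁻²·cd
  (3) cd
  (4) lm·m⁻² = cd·m⁻² = m⁻²·cd
All reduce to m⁻²·cd except (3), which is cd.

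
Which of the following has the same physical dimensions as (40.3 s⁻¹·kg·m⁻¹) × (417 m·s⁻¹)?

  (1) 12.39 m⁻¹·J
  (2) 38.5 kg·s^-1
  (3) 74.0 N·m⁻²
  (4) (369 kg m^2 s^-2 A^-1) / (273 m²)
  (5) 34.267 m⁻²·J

Reference: [kg·m⁻¹·s⁻¹] · [m·s⁻¹] = kg·s⁻².
Each option:
  (1) J·m⁻¹ = N·m·m⁻¹ = kg·m·s⁻²
  (2) kg·s⁻¹
  (3) N·m⁻² = kg·m·s⁻²·m⁻² = kg·m⁻¹·s⁻²
  (4) [kg·m²·s⁻²·A⁻¹] / [m²] = kg·s⁻²·A⁻¹
  (5) J·m⁻² = N·m·m⁻² = kg·s⁻²  ← same
Only (5) matches kg·s⁻².

(5)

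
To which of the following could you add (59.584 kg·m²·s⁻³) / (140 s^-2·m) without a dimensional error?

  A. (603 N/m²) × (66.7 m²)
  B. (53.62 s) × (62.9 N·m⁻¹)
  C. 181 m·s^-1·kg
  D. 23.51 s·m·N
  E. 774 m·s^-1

Reference: [kg·m²·s⁻³] / [m·s⁻²] = kg·m·s⁻¹.
Each option:
  A. [kg·m⁻¹·s⁻²] · [m²] = kg·m·s⁻²
  B. [s] · [kg·s⁻²] = kg·s⁻¹
  C. kg·m·s⁻¹  ← same
  D. N·m·s = kg·m·s⁻²·m·s = kg·m²·s⁻¹
  E. m·s⁻¹
Only C. matches kg·m·s⁻¹.

C.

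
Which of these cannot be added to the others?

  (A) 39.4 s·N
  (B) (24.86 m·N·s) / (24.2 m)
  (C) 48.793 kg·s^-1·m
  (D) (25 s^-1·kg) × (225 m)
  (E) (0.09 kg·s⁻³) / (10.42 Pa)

Reduce each to base SI dimensions:
  (A) N·s = kg·m·s⁻²·s = kg·m·s⁻¹
  (B) [kg·m²·s⁻¹] / [m] = kg·m·s⁻¹
  (C) kg·m·s⁻¹
  (D) [kg·s⁻¹] · [m] = kg·m·s⁻¹
  (E) [kg·s⁻³] / [kg·m⁻¹·s⁻²] = m·s⁻¹
All reduce to kg·m·s⁻¹ except (E), which is m·s⁻¹.

(E)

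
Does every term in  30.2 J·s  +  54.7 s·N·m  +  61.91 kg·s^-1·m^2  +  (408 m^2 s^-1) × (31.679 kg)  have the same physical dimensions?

Work out the base dimensions of each:
  30.2 J·s:  J·s = N·m·s = kg·m²·s⁻¹
  54.7 s·N·m:  N·m·s = kg·m·s⁻²·m·s = kg·m²·s⁻¹
  61.91 kg·s^-1·m^2:  kg·m²·s⁻¹
  (408 m^2 s^-1) × (31.679 kg):  [m²·s⁻¹] · [kg] = kg·m²·s⁻¹
Every term reduces to kg·m²·s⁻¹.

Yes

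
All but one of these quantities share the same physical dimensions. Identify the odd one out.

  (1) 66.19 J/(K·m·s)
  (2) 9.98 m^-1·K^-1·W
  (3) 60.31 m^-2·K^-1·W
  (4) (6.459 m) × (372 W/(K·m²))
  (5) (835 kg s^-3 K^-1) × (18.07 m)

Expand each in SI base units:
  (1) J·s⁻¹·m⁻¹·K⁻¹ = N·m·s⁻¹·m⁻¹·K⁻¹ = kg·m·s⁻³·K⁻¹
  (2) W·m⁻¹·K⁻¹ = J·s⁻¹·m⁻¹·K⁻¹ = kg·m·s⁻³·K⁻¹
  (3) W·m⁻²·K⁻¹ = J·s⁻¹·m⁻²·K⁻¹ = kg·s⁻³·K⁻¹
  (4) [m] · [kg·s⁻³·K⁻¹] = kg·m·s⁻³·K⁻¹
  (5) [kg·s⁻³·K⁻¹] · [m] = kg·m·s⁻³·K⁻¹
All reduce to kg·m·s⁻³·K⁻¹ except (3), which is kg·s⁻³·K⁻¹.

(3)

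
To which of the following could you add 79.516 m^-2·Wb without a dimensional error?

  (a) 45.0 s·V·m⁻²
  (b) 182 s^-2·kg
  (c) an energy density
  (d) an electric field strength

Reference: Wb·m⁻² = V·s·m⁻² = kg·s⁻²·A⁻¹.
Each option:
  (a) V·s·m⁻² = J·C⁻¹·s·m⁻² = kg·s⁻²·A⁻¹  ← same
  (b) kg·s⁻²
  (c) [energy density] = kg·m⁻¹·s⁻²
  (d) [electric field strength] = kg·m·s⁻³·A⁻¹
Only (a) matches kg·s⁻²·A⁻¹.

(a)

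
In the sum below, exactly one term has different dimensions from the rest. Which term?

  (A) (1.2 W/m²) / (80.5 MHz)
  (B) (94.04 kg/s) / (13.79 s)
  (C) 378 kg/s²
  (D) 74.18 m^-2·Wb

(D)

Expand each in SI base units:
  (A) [kg·s⁻³] / [s⁻¹] = kg·s⁻²
  (B) [kg·s⁻¹] / [s] = kg·s⁻²
  (C) kg·s⁻²
  (D) Wb·m⁻² = V·s·m⁻² = kg·s⁻²·A⁻¹
All reduce to kg·s⁻² except (D), which is kg·s⁻²·A⁻¹.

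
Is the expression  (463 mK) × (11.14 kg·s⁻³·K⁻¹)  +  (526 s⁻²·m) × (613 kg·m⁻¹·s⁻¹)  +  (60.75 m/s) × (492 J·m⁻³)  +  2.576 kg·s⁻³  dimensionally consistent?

Reduce each to base SI dimensions:
  (463 mK) × (11.14 kg·s⁻³·K⁻¹):  [K] · [kg·s⁻³·K⁻¹] = kg·s⁻³
  (526 s⁻²·m) × (613 kg·m⁻¹·s⁻¹):  [m·s⁻²] · [kg·m⁻¹·s⁻¹] = kg·s⁻³
  (60.75 m/s) × (492 J·m⁻³):  [m·s⁻¹] · [kg·m⁻¹·s⁻²] = kg·s⁻³
  2.576 kg·s⁻³:  kg·s⁻³
Every term reduces to kg·s⁻³.

Yes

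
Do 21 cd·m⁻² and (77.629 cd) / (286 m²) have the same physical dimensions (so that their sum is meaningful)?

Yes

Dimensions:
  21 cd·m⁻²:  cd·m⁻² = m⁻²·cd
  (77.629 cd) / (286 m²):  [cd] / [m²] = m⁻²·cd
Both are m⁻²·cd, so they have the same dimensions and can be added.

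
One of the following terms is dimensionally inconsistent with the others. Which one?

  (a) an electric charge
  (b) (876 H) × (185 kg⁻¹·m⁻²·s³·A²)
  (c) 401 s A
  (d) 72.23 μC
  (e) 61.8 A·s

(b)

Work out the base dimensions of each:
  (a) [electric charge] = s·A
  (b) [kg·m²·s⁻²·A⁻²] · [kg⁻¹·m⁻²·s³·A²] = s
  (c) s·A
  (d) C = s·A
  (e) A·s = s·A
All reduce to s·A except (b), which is s.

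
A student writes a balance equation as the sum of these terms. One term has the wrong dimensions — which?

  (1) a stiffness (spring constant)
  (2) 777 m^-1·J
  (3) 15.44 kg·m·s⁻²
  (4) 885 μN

Work out the base dimensions of each:
  (1) [stiffness (spring constant)] = kg·s⁻²
  (2) J·m⁻¹ = N·m·m⁻¹ = kg·m·s⁻²
  (3) kg·m·s⁻²
  (4) N = kg·m·s⁻²
All reduce to kg·m·s⁻² except (1), which is kg·s⁻².

(1)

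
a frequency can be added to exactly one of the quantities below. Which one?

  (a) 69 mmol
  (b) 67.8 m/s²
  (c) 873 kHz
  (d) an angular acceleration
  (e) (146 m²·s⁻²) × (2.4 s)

Reference: [frequency] = s⁻¹.
Each option:
  (a) mol
  (b) m·s⁻²
  (c) Hz = s⁻¹  ← same
  (d) [angular acceleration] = s⁻²
  (e) [m²·s⁻²] · [s] = m²·s⁻¹
Only (c) matches s⁻¹.

(c)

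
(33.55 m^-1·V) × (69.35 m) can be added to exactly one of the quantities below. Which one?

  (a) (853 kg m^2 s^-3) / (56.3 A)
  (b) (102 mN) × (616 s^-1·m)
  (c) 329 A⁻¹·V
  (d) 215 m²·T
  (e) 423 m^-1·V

(a)

Reference: [kg·m·s⁻³·A⁻¹] · [m] = kg·m²·s⁻³·A⁻¹.
Each option:
  (a) [kg·m²·s⁻³] / [A] = kg·m²·s⁻³·A⁻¹  ← same
  (b) [kg·m·s⁻²] · [m·s⁻¹] = kg·m²·s⁻³
  (c) V·A⁻¹ = J·C⁻¹·A⁻¹ = kg·m²·s⁻³·A⁻²
  (d) T·m² = Wb·m⁻²·m² = kg·m²·s⁻²·A⁻¹
  (e) V·m⁻¹ = J·C⁻¹·m⁻¹ = kg·m·s⁻³·A⁻¹
Only (a) matches kg·m²·s⁻³·A⁻¹.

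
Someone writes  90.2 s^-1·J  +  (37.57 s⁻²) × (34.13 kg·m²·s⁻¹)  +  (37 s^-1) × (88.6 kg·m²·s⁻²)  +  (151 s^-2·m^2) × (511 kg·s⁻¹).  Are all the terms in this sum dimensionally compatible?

Work out the base dimensions of each:
  90.2 s^-1·J:  J·s⁻¹ = N·m·s⁻¹ = kg·m²·s⁻³
  (37.57 s⁻²) × (34.13 kg·m²·s⁻¹):  [s⁻²] · [kg·m²·s⁻¹] = kg·m²·s⁻³
  (37 s^-1) × (88.6 kg·m²·s⁻²):  [s⁻¹] · [kg·m²·s⁻²] = kg·m²·s⁻³
  (151 s^-2·m^2) × (511 kg·s⁻¹):  [m²·s⁻²] · [kg·s⁻¹] = kg·m²·s⁻³
Every term reduces to kg·m²·s⁻³.

Yes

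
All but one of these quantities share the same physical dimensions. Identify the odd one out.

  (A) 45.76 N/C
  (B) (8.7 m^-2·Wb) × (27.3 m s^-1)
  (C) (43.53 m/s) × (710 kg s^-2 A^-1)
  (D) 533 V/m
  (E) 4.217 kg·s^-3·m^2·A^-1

Dimensions:
  (A) N·C⁻¹ = kg·m·s⁻²·(s·A)⁻¹ = kg·m·s⁻³·A⁻¹
  (B) [kg·s⁻²·A⁻¹] · [m·s⁻¹] = kg·m·s⁻³·A⁻¹
  (C) [m·s⁻¹] · [kg·s⁻²·A⁻¹] = kg·m·s⁻³·A⁻¹
  (D) V·m⁻¹ = J·C⁻¹·m⁻¹ = kg·m·s⁻³·A⁻¹
  (E) kg·m²·s⁻³·A⁻¹
All reduce to kg·m·s⁻³·A⁻¹ except (E), which is kg·m²·s⁻³·A⁻¹.

(E)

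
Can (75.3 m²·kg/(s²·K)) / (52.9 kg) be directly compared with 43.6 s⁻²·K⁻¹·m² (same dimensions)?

Dimensions:
  (75.3 m²·kg/(s²·K)) / (52.9 kg):  [kg·m²·s⁻²·K⁻¹] / [kg] = m²·s⁻²·K⁻¹
  43.6 s⁻²·K⁻¹·m²:  m²·s⁻²·K⁻¹
Both are m²·s⁻²·K⁻¹, so they have the same dimensions and can be added.

Yes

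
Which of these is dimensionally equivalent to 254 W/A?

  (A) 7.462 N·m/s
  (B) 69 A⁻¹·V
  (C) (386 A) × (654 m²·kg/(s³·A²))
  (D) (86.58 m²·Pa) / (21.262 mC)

Reference: W·A⁻¹ = J·s⁻¹·A⁻¹ = kg·m²·s⁻³·A⁻¹.
Each option:
  (A) N·m·s⁻¹ = kg·m·s⁻²·m·s⁻¹ = kg·m²·s⁻³
  (B) V·A⁻¹ = J·C⁻¹·A⁻¹ = kg·m²·s⁻³·A⁻²
  (C) [A] · [kg·m²·s⁻³·A⁻²] = kg·m²·s⁻³·A⁻¹  ← same
  (D) [kg·m·s⁻²] / [s·A] = kg·m·s⁻³·A⁻¹
Only (C) matches kg·m²·s⁻³·A⁻¹.

(C)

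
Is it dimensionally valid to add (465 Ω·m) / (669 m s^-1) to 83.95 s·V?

Dimensions:
  (465 Ω·m) / (669 m s^-1):  [kg·m³·s⁻³·A⁻²] / [m·s⁻¹] = kg·m²·s⁻²·A⁻²
  83.95 s·V:  V·s = J·C⁻¹·s = kg·m²·s⁻²·A⁻¹
kg·m²·s⁻²·A⁻² ≠ kg·m²·s⁻²·A⁻¹, so they cannot be added.

No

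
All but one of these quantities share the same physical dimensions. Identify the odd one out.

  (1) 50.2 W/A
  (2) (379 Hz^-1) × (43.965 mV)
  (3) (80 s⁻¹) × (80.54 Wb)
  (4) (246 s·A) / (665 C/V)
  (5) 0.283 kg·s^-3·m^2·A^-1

(2)

Reduce each to base SI dimensions:
  (1) W·A⁻¹ = J·s⁻¹·A⁻¹ = kg·m²·s⁻³·A⁻¹
  (2) [s] · [kg·m²·s⁻³·A⁻¹] = kg·m²·s⁻²·A⁻¹
  (3) [s⁻¹] · [kg·m²·s⁻²·A⁻¹] = kg·m²·s⁻³·A⁻¹
  (4) [s·A] / [kg⁻¹·m⁻²·s⁴·A²] = kg·m²·s⁻³·A⁻¹
  (5) kg·m²·s⁻³·A⁻¹
All reduce to kg·m²·s⁻³·A⁻¹ except (2), which is kg·m²·s⁻²·A⁻¹.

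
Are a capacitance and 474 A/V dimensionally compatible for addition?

Reduce each to base SI dimensions:
  a capacitance:  [capacitance] = kg⁻¹·m⁻²·s⁴·A²
  474 A/V:  A·V⁻¹ = A·(J·C⁻¹)⁻¹ = kg⁻¹·m⁻²·s³·A²
kg⁻¹·m⁻²·s⁴·A² ≠ kg⁻¹·m⁻²·s³·A², so they cannot be added.

No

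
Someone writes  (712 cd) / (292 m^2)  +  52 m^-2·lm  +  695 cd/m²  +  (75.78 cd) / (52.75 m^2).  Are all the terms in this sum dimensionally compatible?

In SI base units:
  (712 cd) / (292 m^2):  [cd] / [m²] = m⁻²·cd
  52 m^-2·lm:  lm·m⁻² = cd·m⁻² = m⁻²·cd
  695 cd/m²:  cd·m⁻² = m⁻²·cd
  (75.78 cd) / (52.75 m^2):  [cd] / [m²] = m⁻²·cd
Every term reduces to m⁻²·cd.

Yes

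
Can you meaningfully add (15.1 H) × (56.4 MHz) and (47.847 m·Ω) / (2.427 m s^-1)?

Dimensions:
  (15.1 H) × (56.4 MHz):  [kg·m²·s⁻²·A⁻²] · [s⁻¹] = kg·m²·s⁻³·A⁻²
  (47.847 m·Ω) / (2.427 m s^-1):  [kg·m³·s⁻³·A⁻²] / [m·s⁻¹] = kg·m²·s⁻²·A⁻²
kg·m²·s⁻³·A⁻² ≠ kg·m²·s⁻²·A⁻², so they cannot be added.

No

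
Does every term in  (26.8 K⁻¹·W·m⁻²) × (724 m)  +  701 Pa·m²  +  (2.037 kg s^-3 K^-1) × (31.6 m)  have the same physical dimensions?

Work out the base dimensions of each:
  (26.8 K⁻¹·W·m⁻²) × (724 m):  [kg·s⁻³·K⁻¹] · [m] = kg·m·s⁻³·K⁻¹
  701 Pa·m²:  Pa·m² = N·m⁻²·m² = kg·m·s⁻²
  (2.037 kg s^-3 K^-1) × (31.6 m):  [kg·s⁻³·K⁻¹] · [m] = kg·m·s⁻³·K⁻¹
The terms do not share a single dimension (kg·m·s⁻² vs kg·m·s⁻³·K⁻¹).

No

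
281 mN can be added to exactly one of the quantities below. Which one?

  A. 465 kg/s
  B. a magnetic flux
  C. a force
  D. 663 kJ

C.

Reference: N = kg·m·s⁻².
Each option:
  A. kg·s⁻¹
  B. [magnetic flux] = kg·m²·s⁻²·A⁻¹
  C. [force] = kg·m·s⁻²  ← same
  D. J = N·m = kg·m²·s⁻²
Only C. matches kg·m·s⁻².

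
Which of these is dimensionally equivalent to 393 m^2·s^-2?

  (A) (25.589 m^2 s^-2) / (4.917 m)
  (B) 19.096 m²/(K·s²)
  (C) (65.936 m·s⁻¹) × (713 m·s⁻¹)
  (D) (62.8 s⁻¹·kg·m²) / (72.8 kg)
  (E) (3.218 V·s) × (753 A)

Reference: m²·s⁻².
Each option:
  (A) [m²·s⁻²] / [m] = m·s⁻²
  (B) m²·s⁻²·K⁻¹
  (C) [m·s⁻¹] · [m·s⁻¹] = m²·s⁻²  ← same
  (D) [kg·m²·s⁻¹] / [kg] = m²·s⁻¹
  (E) [kg·m²·s⁻²·A⁻¹] · [A] = kg·m²·s⁻²
Only (C) matches m²·s⁻².

(C)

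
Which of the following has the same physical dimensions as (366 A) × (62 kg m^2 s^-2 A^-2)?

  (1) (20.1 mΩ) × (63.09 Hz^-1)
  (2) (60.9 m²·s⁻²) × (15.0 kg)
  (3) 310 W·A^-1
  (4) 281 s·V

Reference: [A] · [kg·m²·s⁻²·A⁻²] = kg·m²·s⁻²·A⁻¹.
Each option:
  (1) [kg·m²·s⁻³·A⁻²] · [s] = kg·m²·s⁻²·A⁻²
  (2) [m²·s⁻²] · [kg] = kg·m²·s⁻²
  (3) W·A⁻¹ = J·s⁻¹·A⁻¹ = kg·m²·s⁻³·A⁻¹
  (4) V·s = J·C⁻¹·s = kg·m²·s⁻²·A⁻¹  ← same
Only (4) matches kg·m²·s⁻²·A⁻¹.

(4)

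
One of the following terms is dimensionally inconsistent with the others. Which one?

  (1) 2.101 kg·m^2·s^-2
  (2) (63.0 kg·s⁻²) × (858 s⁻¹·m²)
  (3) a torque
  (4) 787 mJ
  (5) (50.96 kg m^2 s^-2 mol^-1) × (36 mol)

Dimensions:
  (1) kg·m²·s⁻²
  (2) [kg·s⁻²] · [m²·s⁻¹] = kg·m²·s⁻³
  (3) [torque] = kg·m²·s⁻²
  (4) J = N·m = kg·m²·s⁻²
  (5) [kg·m²·s⁻²·mol⁻¹] · [mol] = kg·m²·s⁻²
All reduce to kg·m²·s⁻² except (2), which is kg·m²·s⁻³.

(2)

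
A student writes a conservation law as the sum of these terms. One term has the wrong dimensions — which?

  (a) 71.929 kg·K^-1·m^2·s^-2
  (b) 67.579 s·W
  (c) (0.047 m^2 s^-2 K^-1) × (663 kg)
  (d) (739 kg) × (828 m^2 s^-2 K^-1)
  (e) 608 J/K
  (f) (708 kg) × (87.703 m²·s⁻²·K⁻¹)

Work out the base dimensions of each:
  (a) kg·m²·s⁻²·K⁻¹
  (b) W·s = J·s⁻¹·s = kg·m²·s⁻²
  (c) [m²·s⁻²·K⁻¹] · [kg] = kg·m²·s⁻²·K⁻¹
  (d) [kg] · [m²·s⁻²·K⁻¹] = kg·m²·s⁻²·K⁻¹
  (e) J·K⁻¹ = N·m·K⁻¹ = kg·m²·s⁻²·K⁻¹
  (f) [kg] · [m²·s⁻²·K⁻¹] = kg·m²·s⁻²·K⁻¹
All reduce to kg·m²·s⁻²·K⁻¹ except (b), which is kg·m²·s⁻².

(b)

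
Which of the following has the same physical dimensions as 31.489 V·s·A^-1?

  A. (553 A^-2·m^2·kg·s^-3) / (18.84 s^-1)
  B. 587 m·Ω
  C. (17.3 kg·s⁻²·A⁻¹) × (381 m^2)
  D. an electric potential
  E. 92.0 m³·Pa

Reference: V·s·A⁻¹ = J·C⁻¹·s·A⁻¹ = kg·m²·s⁻²·A⁻².
Each option:
  A. [kg·m²·s⁻³·A⁻²] / [s⁻¹] = kg·m²·s⁻²·A⁻²  ← same
  B. Ω·m = V·A⁻¹·m = kg·m³·s⁻³·A⁻²
  C. [kg·s⁻²·A⁻¹] · [m²] = kg·m²·s⁻²·A⁻¹
  D. [electric potential] = kg·m²·s⁻³·A⁻¹
  E. Pa·m³ = N·m⁻²·m³ = kg·m²·s⁻²
Only A. matches kg·m²·s⁻²·A⁻².

A.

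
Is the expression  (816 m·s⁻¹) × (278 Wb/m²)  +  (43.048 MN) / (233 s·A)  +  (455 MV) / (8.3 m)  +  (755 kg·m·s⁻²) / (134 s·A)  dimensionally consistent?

In SI base units:
  (816 m·s⁻¹) × (278 Wb/m²):  [m·s⁻¹] · [kg·s⁻²·A⁻¹] = kg·m·s⁻³·A⁻¹
  (43.048 MN) / (233 s·A):  [kg·m·s⁻²] / [s·A] = kg·m·s⁻³·A⁻¹
  (455 MV) / (8.3 m):  [kg·m²·s⁻³·A⁻¹] / [m] = kg·m·s⁻³·A⁻¹
  (755 kg·m·s⁻²) / (134 s·A):  [kg·m·s⁻²] / [s·A] = kg·m·s⁻³·A⁻¹
Every term reduces to kg·m·s⁻³·A⁻¹.

Yes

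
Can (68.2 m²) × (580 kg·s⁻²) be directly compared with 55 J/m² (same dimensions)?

Work out the base dimensions of each:
  (68.2 m²) × (580 kg·s⁻²):  [m²] · [kg·s⁻²] = kg·m²·s⁻²
  55 J/m²:  J·m⁻² = N·m·m⁻² = kg·s⁻²
kg·m²·s⁻² ≠ kg·s⁻², so they cannot be added.

No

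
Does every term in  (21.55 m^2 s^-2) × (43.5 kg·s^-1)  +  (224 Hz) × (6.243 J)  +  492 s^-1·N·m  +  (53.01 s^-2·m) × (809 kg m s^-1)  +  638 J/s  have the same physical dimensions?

Yes

Reduce each to base SI dimensions:
  (21.55 m^2 s^-2) × (43.5 kg·s^-1):  [m²·s⁻²] · [kg·s⁻¹] = kg·m²·s⁻³
  (224 Hz) × (6.243 J):  [s⁻¹] · [kg·m²·s⁻²] = kg·m²·s⁻³
  492 s^-1·N·m:  N·m·s⁻¹ = kg·m·s⁻²·m·s⁻¹ = kg·m²·s⁻³
  (53.01 s^-2·m) × (809 kg m s^-1):  [m·s⁻²] · [kg·m·s⁻¹] = kg·m²·s⁻³
  638 J/s:  J·s⁻¹ = N·m·s⁻¹ = kg·m²·s⁻³
Every term reduces to kg·m²·s⁻³.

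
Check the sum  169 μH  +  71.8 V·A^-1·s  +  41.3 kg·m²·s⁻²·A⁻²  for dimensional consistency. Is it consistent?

Yes

In SI base units:
  169 μH:  H = V·s·A⁻¹ = kg·m²·s⁻²·A⁻²
  71.8 V·A^-1·s:  V·s·A⁻¹ = J·C⁻¹·s·A⁻¹ = kg·m²·s⁻²·A⁻²
  41.3 kg·m²·s⁻²·A⁻²:  kg·m²·s⁻²·A⁻²
Every term reduces to kg·m²·s⁻²·A⁻².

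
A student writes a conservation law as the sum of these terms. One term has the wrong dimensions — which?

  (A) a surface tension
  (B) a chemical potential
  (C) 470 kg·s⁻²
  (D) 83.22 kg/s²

In SI base units:
  (A) [surface tension] = kg·s⁻²
  (B) [chemical potential] = kg·m²·s⁻²·mol⁻¹
  (C) kg·s⁻²
  (D) kg·s⁻²
All reduce to kg·s⁻² except (B), which is kg·m²·s⁻²·mol⁻¹.

(B)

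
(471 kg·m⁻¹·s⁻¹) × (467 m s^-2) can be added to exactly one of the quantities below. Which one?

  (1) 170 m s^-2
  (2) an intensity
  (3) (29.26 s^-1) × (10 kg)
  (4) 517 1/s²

Reference: [kg·m⁻¹·s⁻¹] · [m·s⁻²] = kg·s⁻³.
Each option:
  (1) m·s⁻²
  (2) [intensity] = kg·s⁻³  ← same
  (3) [s⁻¹] · [kg] = kg·s⁻¹
  (4) s⁻²
Only (2) matches kg·s⁻³.

(2)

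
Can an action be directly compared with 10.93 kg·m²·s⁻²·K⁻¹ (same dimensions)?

No

Reduce each to base SI dimensions:
  an action:  [action] = kg·m²·s⁻¹
  10.93 kg·m²·s⁻²·K⁻¹:  kg·m²·s⁻²·K⁻¹
kg·m²·s⁻¹ ≠ kg·m²·s⁻²·K⁻¹, so they cannot be added.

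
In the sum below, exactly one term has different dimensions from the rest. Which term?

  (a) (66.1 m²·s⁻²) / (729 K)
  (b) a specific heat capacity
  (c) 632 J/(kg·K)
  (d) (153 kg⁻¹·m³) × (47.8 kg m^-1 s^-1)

(d)

Reduce each to base SI dimensions:
  (a) [m²·s⁻²] / [K] = m²·s⁻²·K⁻¹
  (b) [specific heat capacity] = m²·s⁻²·K⁻¹
  (c) J·kg⁻¹·K⁻¹ = N·m·kg⁻¹·K⁻¹ = m²·s⁻²·K⁻¹
  (d) [kg⁻¹·m³] · [kg·m⁻¹·s⁻¹] = m²·s⁻¹
All reduce to m²·s⁻²·K⁻¹ except (d), which is m²·s⁻¹.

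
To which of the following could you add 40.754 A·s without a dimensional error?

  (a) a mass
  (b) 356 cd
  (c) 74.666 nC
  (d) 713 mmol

(c)

Reference: A·s = s·A.
Each option:
  (a) [mass] = kg
  (b) cd
  (c) C = s·A  ← same
  (d) mol
Only (c) matches s·A.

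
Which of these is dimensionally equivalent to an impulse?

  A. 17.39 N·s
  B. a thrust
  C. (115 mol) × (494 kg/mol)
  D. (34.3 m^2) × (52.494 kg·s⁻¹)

Reference: [impulse] = kg·m·s⁻¹.
Each option:
  A. N·s = kg·m·s⁻²·s = kg·m·s⁻¹  ← same
  B. [thrust] = kg·m·s⁻²
  C. [mol] · [kg·mol⁻¹] = kg
  D. [m²] · [kg·s⁻¹] = kg·m²·s⁻¹
Only A. matches kg·m·s⁻¹.

A.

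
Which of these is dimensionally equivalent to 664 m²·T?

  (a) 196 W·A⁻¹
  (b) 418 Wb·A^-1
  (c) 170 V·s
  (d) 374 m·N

(c)

Reference: T·m² = Wb·m⁻²·m² = kg·m²·s⁻²·A⁻¹.
Each option:
  (a) W·A⁻¹ = J·s⁻¹·A⁻¹ = kg·m²·s⁻³·A⁻¹
  (b) Wb·A⁻¹ = V·s·A⁻¹ = kg·m²·s⁻²·A⁻²
  (c) V·s = J·C⁻¹·s = kg·m²·s⁻²·A⁻¹  ← same
  (d) N·m = kg·m·s⁻²·m = kg·m²·s⁻²
Only (c) matches kg·m²·s⁻²·A⁻¹.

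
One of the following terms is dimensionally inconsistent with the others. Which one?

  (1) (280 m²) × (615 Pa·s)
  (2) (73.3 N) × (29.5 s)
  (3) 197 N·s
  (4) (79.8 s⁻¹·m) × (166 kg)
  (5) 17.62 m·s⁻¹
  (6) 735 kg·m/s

(5)

Expand each in SI base units:
  (1) [m²] · [kg·m⁻¹·s⁻¹] = kg·m·s⁻¹
  (2) [kg·m·s⁻²] · [s] = kg·m·s⁻¹
  (3) N·s = kg·m·s⁻²·s = kg·m·s⁻¹
  (4) [m·s⁻¹] · [kg] = kg·m·s⁻¹
  (5) m·s⁻¹
  (6) kg·m·s⁻¹
All reduce to kg·m·s⁻¹ except (5), which is m·s⁻¹.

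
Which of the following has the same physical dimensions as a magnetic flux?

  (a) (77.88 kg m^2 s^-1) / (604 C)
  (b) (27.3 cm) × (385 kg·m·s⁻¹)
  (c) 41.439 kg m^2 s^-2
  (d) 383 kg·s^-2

(a)

Reference: [magnetic flux] = kg·m²·s⁻²·A⁻¹.
Each option:
  (a) [kg·m²·s⁻¹] / [s·A] = kg·m²·s⁻²·A⁻¹  ← same
  (b) [m] · [kg·m·s⁻¹] = kg·m²·s⁻¹
  (c) kg·m²·s⁻²
  (d) kg·s⁻²
Only (a) matches kg·m²·s⁻²·A⁻¹.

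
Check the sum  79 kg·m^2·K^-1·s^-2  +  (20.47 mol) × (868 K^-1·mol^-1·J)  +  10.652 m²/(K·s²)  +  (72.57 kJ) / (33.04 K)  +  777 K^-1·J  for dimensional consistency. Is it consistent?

Reduce each to base SI dimensions:
  79 kg·m^2·K^-1·s^-2:  kg·m²·s⁻²·K⁻¹
  (20.47 mol) × (868 K^-1·mol^-1·J):  [mol] · [kg·m²·s⁻²·K⁻¹·mol⁻¹] = kg·m²·s⁻²·K⁻¹
  10.652 m²/(K·s²):  m²·s⁻²·K⁻¹
  (72.57 kJ) / (33.04 K):  [kg·m²·s⁻²] / [K] = kg·m²·s⁻²·K⁻¹
  777 K^-1·J:  J·K⁻¹ = N·m·K⁻¹ = kg·m²·s⁻²·K⁻¹
The terms do not share a single dimension (kg·m²·s⁻²·K⁻¹ vs m²·s⁻²·K⁻¹).

No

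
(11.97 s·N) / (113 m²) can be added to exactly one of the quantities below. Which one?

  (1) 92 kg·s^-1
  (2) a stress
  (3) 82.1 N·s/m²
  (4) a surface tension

Reference: [kg·m·s⁻¹] / [m²] = kg·m⁻¹·s⁻¹.
Each option:
  (1) kg·s⁻¹
  (2) [stress] = kg·m⁻¹·s⁻²
  (3) N·s·m⁻² = kg·m·s⁻²·s·m⁻² = kg·m⁻¹·s⁻¹  ← same
  (4) [surface tension] = kg·s⁻²
Only (3) matches kg·m⁻¹·s⁻¹.

(3)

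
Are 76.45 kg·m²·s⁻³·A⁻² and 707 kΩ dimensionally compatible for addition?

Yes

Expand each in SI base units:
  76.45 kg·m²·s⁻³·A⁻²:  kg·m²·s⁻³·A⁻²
  707 kΩ:  Ω = V·A⁻¹ = kg·m²·s⁻³·A⁻²
Both are kg·m²·s⁻³·A⁻², so they have the same dimensions and can be added.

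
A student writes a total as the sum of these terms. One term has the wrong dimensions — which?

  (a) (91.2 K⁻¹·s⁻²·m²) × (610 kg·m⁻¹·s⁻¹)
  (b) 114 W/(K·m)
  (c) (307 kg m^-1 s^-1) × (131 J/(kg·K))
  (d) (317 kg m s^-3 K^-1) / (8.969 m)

(d)

Dimensions:
  (a) [m²·s⁻²·K⁻¹] · [kg·m⁻¹·s⁻¹] = kg·m·s⁻³·K⁻¹
  (b) W·m⁻¹·K⁻¹ = J·s⁻¹·m⁻¹·K⁻¹ = kg·m·s⁻³·K⁻¹
  (c) [kg·m⁻¹·s⁻¹] · [m²·s⁻²·K⁻¹] = kg·m·s⁻³·K⁻¹
  (d) [kg·m·s⁻³·K⁻¹] / [m] = kg·s⁻³·K⁻¹
All reduce to kg·m·s⁻³·K⁻¹ except (d), which is kg·s⁻³·K⁻¹.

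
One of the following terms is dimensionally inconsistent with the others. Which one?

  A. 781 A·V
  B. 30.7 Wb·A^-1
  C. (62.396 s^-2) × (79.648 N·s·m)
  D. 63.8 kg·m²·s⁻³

B.

Work out the base dimensions of each:
  A. V·A = J·C⁻¹·A = kg·m²·s⁻³
  B. Wb·A⁻¹ = V·s·A⁻¹ = kg·m²·s⁻²·A⁻²
  C. [s⁻²] · [kg·m²·s⁻¹] = kg·m²·s⁻³
  D. kg·m²·s⁻³
All reduce to kg·m²·s⁻³ except B., which is kg·m²·s⁻²·A⁻².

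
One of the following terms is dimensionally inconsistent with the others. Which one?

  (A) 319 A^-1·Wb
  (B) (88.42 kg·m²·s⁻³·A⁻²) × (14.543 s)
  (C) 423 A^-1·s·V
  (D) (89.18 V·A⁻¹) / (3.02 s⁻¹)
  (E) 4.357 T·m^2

Work out the base dimensions of each:
  (A) Wb·A⁻¹ = V·s·A⁻¹ = kg·m²·s⁻²·A⁻²
  (B) [kg·m²·s⁻³·A⁻²] · [s] = kg·m²·s⁻²·A⁻²
  (C) V·s·A⁻¹ = J·C⁻¹·s·A⁻¹ = kg·m²·s⁻²·A⁻²
  (D) [kg·m²·s⁻³·A⁻²] / [s⁻¹] = kg·m²·s⁻²·A⁻²
  (E) T·m² = Wb·m⁻²·m² = kg·m²·s⁻²·A⁻¹
All reduce to kg·m²·s⁻²·A⁻² except (E), which is kg·m²·s⁻²·A⁻¹.

(E)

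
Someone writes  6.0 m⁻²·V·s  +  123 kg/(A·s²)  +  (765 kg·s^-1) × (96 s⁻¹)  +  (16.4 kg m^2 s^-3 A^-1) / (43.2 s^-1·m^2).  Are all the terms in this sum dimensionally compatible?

No

Expand each in SI base units:
  6.0 m⁻²·V·s:  V·s·m⁻² = J·C⁻¹·s·m⁻² = kg·s⁻²·A⁻¹
  123 kg/(A·s²):  kg·s⁻²·A⁻¹
  (765 kg·s^-1) × (96 s⁻¹):  [kg·s⁻¹] · [s⁻¹] = kg·s⁻²
  (16.4 kg m^2 s^-3 A^-1) / (43.2 s^-1·m^2):  [kg·m²·s⁻³·A⁻¹] / [m²·s⁻¹] = kg·s⁻²·A⁻¹
The terms do not share a single dimension (kg·s⁻² vs kg·s⁻²·A⁻¹).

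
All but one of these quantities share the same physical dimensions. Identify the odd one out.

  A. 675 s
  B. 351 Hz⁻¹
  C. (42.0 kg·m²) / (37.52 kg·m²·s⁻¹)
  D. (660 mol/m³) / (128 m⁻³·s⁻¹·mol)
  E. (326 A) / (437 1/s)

Work out the base dimensions of each:
  A. s
  B. Hz⁻¹ = (s⁻¹)⁻¹ = s
  C. [kg·m²] / [kg·m²·s⁻¹] = s
  D. [m⁻³·mol] / [m⁻³·s⁻¹·mol] = s
  E. [A] / [s⁻¹] = s·A
All reduce to s except E., which is s·A.

E.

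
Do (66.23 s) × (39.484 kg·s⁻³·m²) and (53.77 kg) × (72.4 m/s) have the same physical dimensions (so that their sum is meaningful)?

No

Reduce each to base SI dimensions:
  (66.23 s) × (39.484 kg·s⁻³·m²):  [s] · [kg·m²·s⁻³] = kg·m²·s⁻²
  (53.77 kg) × (72.4 m/s):  [kg] · [m·s⁻¹] = kg·m·s⁻¹
kg·m²·s⁻² ≠ kg·m·s⁻¹, so they cannot be added.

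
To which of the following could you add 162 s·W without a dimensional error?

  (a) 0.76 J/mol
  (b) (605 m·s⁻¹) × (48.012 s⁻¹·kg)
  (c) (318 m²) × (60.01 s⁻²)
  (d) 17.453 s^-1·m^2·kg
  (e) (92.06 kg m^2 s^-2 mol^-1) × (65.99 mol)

Reference: W·s = J·s⁻¹·s = kg·m²·s⁻².
Each option:
  (a) J·mol⁻¹ = N·m·mol⁻¹ = kg·m²·s⁻²·mol⁻¹
  (b) [m·s⁻¹] · [kg·s⁻¹] = kg·m·s⁻²
  (c) [m²] · [s⁻²] = m²·s⁻²
  (d) kg·m²·s⁻¹
  (e) [kg·m²·s⁻²·mol⁻¹] · [mol] = kg·m²·s⁻²  ← same
Only (e) matches kg·m²·s⁻².

(e)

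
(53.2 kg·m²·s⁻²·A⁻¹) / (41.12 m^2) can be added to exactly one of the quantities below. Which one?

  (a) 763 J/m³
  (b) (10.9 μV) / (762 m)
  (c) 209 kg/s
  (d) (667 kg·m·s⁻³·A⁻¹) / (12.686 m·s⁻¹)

Reference: [kg·m²·s⁻²·A⁻¹] / [m²] = kg·s⁻²·A⁻¹.
Each option:
  (a) J·m⁻³ = N·m·m⁻³ = kg·m⁻¹·s⁻²
  (b) [kg·m²·s⁻³·A⁻¹] / [m] = kg·m·s⁻³·A⁻¹
  (c) kg·s⁻¹
  (d) [kg·m·s⁻³·A⁻¹] / [m·s⁻¹] = kg·s⁻²·A⁻¹  ← same
Only (d) matches kg·s⁻²·A⁻¹.

(d)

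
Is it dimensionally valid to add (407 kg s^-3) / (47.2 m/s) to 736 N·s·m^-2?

No

Dimensions:
  (407 kg s^-3) / (47.2 m/s):  [kg·s⁻³] / [m·s⁻¹] = kg·m⁻¹·s⁻²
  736 N·s·m^-2:  N·s·m⁻² = kg·m·s⁻²·s·m⁻² = kg·m⁻¹·s⁻¹
kg·m⁻¹·s⁻² ≠ kg·m⁻¹·s⁻¹, so they cannot be added.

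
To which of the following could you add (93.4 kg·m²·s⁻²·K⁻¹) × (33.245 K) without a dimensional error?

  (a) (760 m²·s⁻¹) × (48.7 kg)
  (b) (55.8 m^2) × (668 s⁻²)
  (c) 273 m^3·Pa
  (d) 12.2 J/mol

(c)

Reference: [kg·m²·s⁻²·K⁻¹] · [K] = kg·m²·s⁻².
Each option:
  (a) [m²·s⁻¹] · [kg] = kg·m²·s⁻¹
  (b) [m²] · [s⁻²] = m²·s⁻²
  (c) Pa·m³ = N·m⁻²·m³ = kg·m²·s⁻²  ← same
  (d) J·mol⁻¹ = N·m·mol⁻¹ = kg·m²·s⁻²·mol⁻¹
Only (c) matches kg·m²·s⁻².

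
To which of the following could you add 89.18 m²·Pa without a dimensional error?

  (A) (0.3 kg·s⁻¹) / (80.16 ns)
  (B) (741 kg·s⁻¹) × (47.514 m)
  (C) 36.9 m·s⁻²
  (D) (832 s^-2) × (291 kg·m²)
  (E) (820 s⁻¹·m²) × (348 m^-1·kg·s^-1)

Reference: Pa·m² = N·m⁻²·m² = kg·m·s⁻².
Each option:
  (A) [kg·s⁻¹] / [s] = kg·s⁻²
  (B) [kg·s⁻¹] · [m] = kg·m·s⁻¹
  (C) m·s⁻²
  (D) [s⁻²] · [kg·m²] = kg·m²·s⁻²
  (E) [m²·s⁻¹] · [kg·m⁻¹·s⁻¹] = kg·m·s⁻²  ← same
Only (E) matches kg·m·s⁻².

(E)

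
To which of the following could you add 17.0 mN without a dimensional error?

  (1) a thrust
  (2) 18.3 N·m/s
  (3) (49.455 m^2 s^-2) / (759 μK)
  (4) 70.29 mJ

Reference: N = kg·m·s⁻².
Each option:
  (1) [thrust] = kg·m·s⁻²  ← same
  (2) N·m·s⁻¹ = kg·m·s⁻²·m·s⁻¹ = kg·m²·s⁻³
  (3) [m²·s⁻²] / [K] = m²·s⁻²·K⁻¹
  (4) J = N·m = kg·m²·s⁻²
Only (1) matches kg·m·s⁻².

(1)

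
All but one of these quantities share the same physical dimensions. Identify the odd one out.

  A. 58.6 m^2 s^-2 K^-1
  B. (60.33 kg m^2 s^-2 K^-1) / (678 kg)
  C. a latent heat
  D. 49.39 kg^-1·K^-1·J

Reduce each to base SI dimensions:
  A. m²·s⁻²·K⁻¹
  B. [kg·m²·s⁻²·K⁻¹] / [kg] = m²·s⁻²·K⁻¹
  C. [latent heat] = m²·s⁻²
  D. J·kg⁻¹·K⁻¹ = N·m·kg⁻¹·K⁻¹ = m²·s⁻²·K⁻¹
All reduce to m²·s⁻²·K⁻¹ except C., which is m²·s⁻².

C.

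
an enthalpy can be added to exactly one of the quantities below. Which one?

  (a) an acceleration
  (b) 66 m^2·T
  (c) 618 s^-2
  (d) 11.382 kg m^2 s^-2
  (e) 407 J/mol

Reference: [enthalpy] = kg·m²·s⁻².
Each option:
  (a) [acceleration] = m·s⁻²
  (b) T·m² = Wb·m⁻²·m² = kg·m²·s⁻²·A⁻¹
  (c) s⁻²
  (d) kg·m²·s⁻²  ← same
  (e) J·mol⁻¹ = N·m·mol⁻¹ = kg·m²·s⁻²·mol⁻¹
Only (d) matches kg·m²·s⁻².

(d)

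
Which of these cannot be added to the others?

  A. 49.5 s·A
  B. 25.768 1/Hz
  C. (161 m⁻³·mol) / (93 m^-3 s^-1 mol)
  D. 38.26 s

A.

Reduce each to base SI dimensions:
  A. A·s = s·A
  B. Hz⁻¹ = (s⁻¹)⁻¹ = s
  C. [m⁻³·mol] / [m⁻³·s⁻¹·mol] = s
  D. s
All reduce to s except A., which is s·A.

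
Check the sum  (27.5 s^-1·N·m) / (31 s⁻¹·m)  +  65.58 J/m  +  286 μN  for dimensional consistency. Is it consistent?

Work out the base dimensions of each:
  (27.5 s^-1·N·m) / (31 s⁻¹·m):  [kg·m²·s⁻³] / [m·s⁻¹] = kg·m·s⁻²
  65.58 J/m:  J·m⁻¹ = N·m·m⁻¹ = kg·m·s⁻²
  286 μN:  N = kg·m·s⁻²
Every term reduces to kg·m·s⁻².

Yes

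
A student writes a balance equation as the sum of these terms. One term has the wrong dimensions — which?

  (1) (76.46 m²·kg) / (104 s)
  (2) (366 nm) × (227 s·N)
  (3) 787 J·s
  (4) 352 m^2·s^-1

Work out the base dimensions of each:
  (1) [kg·m²] / [s] = kg·m²·s⁻¹
  (2) [m] · [kg·m·s⁻¹] = kg·m²·s⁻¹
  (3) J·s = N·m·s = kg·m²·s⁻¹
  (4) m²·s⁻¹
All reduce to kg·m²·s⁻¹ except (4), which is m²·s⁻¹.

(4)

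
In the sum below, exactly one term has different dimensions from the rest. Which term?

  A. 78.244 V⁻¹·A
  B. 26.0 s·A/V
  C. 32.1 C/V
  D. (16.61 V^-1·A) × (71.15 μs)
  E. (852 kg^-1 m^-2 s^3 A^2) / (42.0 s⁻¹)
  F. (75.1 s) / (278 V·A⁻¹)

In SI base units:
  A. A·V⁻¹ = A·(J·C⁻¹)⁻¹ = kg⁻¹·m⁻²·s³·A²
  B. A·s·V⁻¹ = A·s·(J·C⁻¹)⁻¹ = kg⁻¹·m⁻²·s⁴·A²
  C. C·V⁻¹ = s·A·(J·C⁻¹)⁻¹ = kg⁻¹·m⁻²·s⁴·A²
  D. [kg⁻¹·m⁻²·s³·A²] · [s] = kg⁻¹·m⁻²·s⁴·A²
  E. [kg⁻¹·m⁻²·s³·A²] / [s⁻¹] = kg⁻¹·m⁻²·s⁴·A²
  F. [s] / [kg·m²·s⁻³·A⁻²] = kg⁻¹·m⁻²·s⁴·A²
All reduce to kg⁻¹·m⁻²·s⁴·A² except A., which is kg⁻¹·m⁻²·s³·A².

A.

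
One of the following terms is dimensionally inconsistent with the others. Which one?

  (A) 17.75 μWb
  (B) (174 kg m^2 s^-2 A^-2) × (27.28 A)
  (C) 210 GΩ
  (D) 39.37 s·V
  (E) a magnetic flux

Expand each in SI base units:
  (A) Wb = V·s = kg·m²·s⁻²·A⁻¹
  (B) [kg·m²·s⁻²·A⁻²] · [A] = kg·m²·s⁻²·A⁻¹
  (C) Ω = V·A⁻¹ = kg·m²·s⁻³·A⁻²
  (D) V·s = J·C⁻¹·s = kg·m²·s⁻²·A⁻¹
  (E) [magnetic flux] = kg·m²·s⁻²·A⁻¹
All reduce to kg·m²·s⁻²·A⁻¹ except (C), which is kg·m²·s⁻³·A⁻².

(C)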